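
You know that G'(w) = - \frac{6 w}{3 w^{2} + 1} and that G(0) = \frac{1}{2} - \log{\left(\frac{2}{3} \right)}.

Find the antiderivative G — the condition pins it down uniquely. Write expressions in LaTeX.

The substitution u = 2 w^{2} + \frac{2}{3} works: G'(w) is exactly (dG/du)*(du/dw) for that inner function.
A general antiderivative is - \log{\left(2 w^{2} + \frac{2}{3} \right)} + C.
The condition gives C = \frac{1}{2} - \log{\left(\frac{2}{3} \right)} - (- \log{\left(\frac{2}{3} \right)}) = \frac{1}{2}.
So G(w) = \frac{1}{2} - \log{\left(2 w^{2} + \frac{2}{3} \right)}.
Check: d/dw[\frac{1}{2} - \log{\left(2 w^{2} + \frac{2}{3} \right)}] = - \frac{6 w}{3 w^{2} + 1} = G'(w).

G(w) = \frac{1}{2} - \log{\left(2 w^{2} + \frac{2}{3} \right)}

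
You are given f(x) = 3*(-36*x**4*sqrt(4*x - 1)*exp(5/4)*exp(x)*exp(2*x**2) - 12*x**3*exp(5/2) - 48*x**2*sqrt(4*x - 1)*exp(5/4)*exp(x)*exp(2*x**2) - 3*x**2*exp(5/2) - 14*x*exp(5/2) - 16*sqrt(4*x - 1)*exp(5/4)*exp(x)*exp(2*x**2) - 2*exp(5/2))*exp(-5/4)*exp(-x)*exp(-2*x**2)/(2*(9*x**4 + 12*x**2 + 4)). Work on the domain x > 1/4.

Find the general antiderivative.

F(x) = -(4*x - 1)**(3/2) + 3*exp(-2*x**2 - x + 5/4)/(4*(3*x**2/2 + 1)) + C

Differentiate the proposed F(x) back; it has to land on f(x) exactly.
Check: d/dx[-(4*x - 1)**(3/2) + 3*exp(-2*x**2 - x + 5/4)/(4*(3*x**2/2 + 1))] = (-108*x**4*sqrt(4*x - 1)*exp(-5/2)*exp(x)*exp(2*x**2) - 36*x**3*exp(-5/4) - 144*x**2*sqrt(4*x - 1)*exp(-5/2)*exp(x)*exp(2*x**2) - 9*x**2*exp(-5/4) - 42*x*exp(-5/4) - 48*sqrt(4*x - 1)*exp(-5/2)*exp(x)*exp(2*x**2) - 6*exp(-5/4))/(18*x**4*exp(-5/2)*exp(x)*exp(2*x**2) + 24*x**2*exp(-5/2)*exp(x)*exp(2*x**2) + 8*exp(-5/2)*exp(x)*exp(2*x**2)), which equals f(x).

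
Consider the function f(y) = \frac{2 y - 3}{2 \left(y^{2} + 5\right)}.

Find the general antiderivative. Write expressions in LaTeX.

F(y) = - \frac{- 5 \log{\left(y^{2} + 5 \right)} + 3 \sqrt{5} \operatorname{atan}{\left(\frac{\sqrt{5} y}{5} \right)}}{10} + C

Since d/dy undoes antidifferentiation here, F'(y) = f(y) is required of F(y).
Check: d/dy[- \frac{- 5 \log{\left(y^{2} + 5 \right)} + 3 \sqrt{5} \operatorname{atan}{\left(\frac{\sqrt{5} y}{5} \right)}}{10}] = \frac{2 y - 3}{2 y^{2} + 10}, which equals f(y).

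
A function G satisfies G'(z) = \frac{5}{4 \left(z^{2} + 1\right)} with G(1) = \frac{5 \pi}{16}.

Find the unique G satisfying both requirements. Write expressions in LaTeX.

Recover the given G'(z) by differentiating a candidate G(z); any mismatch rules it out.
A general antiderivative is \frac{5 \operatorname{atan}{\left(z \right)}}{4} + C.
The condition gives C = \frac{5 \pi}{16} - (\frac{5 \pi}{16}) = 0.
So G(z) = \frac{5 \operatorname{atan}{\left(z \right)}}{4}.
Check: d/dz[\frac{5 \operatorname{atan}{\left(z \right)}}{4}] = \frac{5}{4 z^{2} + 4}, which equals G'(z).

G(z) = \frac{5 \operatorname{atan}{\left(z \right)}}{4}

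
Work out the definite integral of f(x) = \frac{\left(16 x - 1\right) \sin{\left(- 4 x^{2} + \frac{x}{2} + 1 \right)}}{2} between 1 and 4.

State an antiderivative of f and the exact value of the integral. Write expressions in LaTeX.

Antiderivative: F(x) = \cos{\left(- 4 x^{2} + \frac{x}{2} + 1 \right)}; value = \cos{\left(61 \right)} - \cos{\left(\frac{5}{2} \right)}

The substitution u = - 4 x^{2} + \frac{x}{2} + 1 works: f is exactly (dF/du)*(du/dx) for that inner function.
F(x) = \cos{\left(- 4 x^{2} + \frac{x}{2} + 1 \right)} is an antiderivative of f.
Check: d/dx[\cos{\left(- 4 x^{2} + \frac{x}{2} + 1 \right)}] = 8 x \sin{\left(- 4 x^{2} + \frac{x}{2} + 1 \right)} - \frac{\sin{\left(- 4 x^{2} + \frac{x}{2} + 1 \right)}}{2}, which equals f(x).
F(4) = \cos{\left(61 \right)}; F(1) = \cos{\left(\frac{5}{2} \right)}.
Integral = F(4) - F(1) = \cos{\left(61 \right)} - \cos{\left(\frac{5}{2} \right)}.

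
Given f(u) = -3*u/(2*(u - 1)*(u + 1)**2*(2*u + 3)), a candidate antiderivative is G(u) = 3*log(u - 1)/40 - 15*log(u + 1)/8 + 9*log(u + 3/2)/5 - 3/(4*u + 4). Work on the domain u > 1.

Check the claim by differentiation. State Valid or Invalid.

d/du[G] = 3*u/(4*u**4 + 10*u**3 + 2*u**2 - 10*u - 6)
d/du[G] - f(u) = 3*u/(2*u**4 + 5*u**3 + u**2 - 5*u - 3) != 0.

Invalid: d/du[G] - f = 3*u/(2*u**4 + 5*u**3 + u**2 - 5*u - 3), which is not 0.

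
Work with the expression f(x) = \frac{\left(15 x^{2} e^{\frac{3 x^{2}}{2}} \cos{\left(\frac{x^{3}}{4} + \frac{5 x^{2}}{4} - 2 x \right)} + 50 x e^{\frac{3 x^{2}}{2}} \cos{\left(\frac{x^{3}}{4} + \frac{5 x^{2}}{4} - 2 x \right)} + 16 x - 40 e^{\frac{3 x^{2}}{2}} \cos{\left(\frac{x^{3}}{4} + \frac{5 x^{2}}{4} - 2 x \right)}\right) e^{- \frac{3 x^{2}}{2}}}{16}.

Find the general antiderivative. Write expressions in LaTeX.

F(x) = \frac{5 \sin{\left(\frac{x^{3}}{4} + \frac{5 x^{2}}{4} - 2 x \right)}}{4} - \frac{e^{- \frac{3 x^{2}}{2}}}{3} + C

Differentiate the proposed F(x) back; it has to land on f(x) exactly.
Check: d/dx[\frac{5 \sin{\left(\frac{x^{3}}{4} + \frac{5 x^{2}}{4} - 2 x \right)}}{4} - \frac{e^{- \frac{3 x^{2}}{2}}}{3}] = \frac{\left(15 x^{2} e^{\frac{3 x^{2}}{2}} \cos{\left(\frac{x^{3}}{4} + \frac{5 x^{2}}{4} - 2 x \right)} + 50 x e^{\frac{3 x^{2}}{2}} \cos{\left(\frac{x^{3}}{4} + \frac{5 x^{2}}{4} - 2 x \right)} + 16 x - 40 e^{\frac{3 x^{2}}{2}} \cos{\left(\frac{x^{3}}{4} + \frac{5 x^{2}}{4} - 2 x \right)}\right) e^{- \frac{3 x^{2}}{2}}}{16} = f(x).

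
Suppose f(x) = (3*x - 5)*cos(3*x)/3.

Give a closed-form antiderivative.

An antiderivative is F(x) = x*sin(3*x)/3 - 5*sin(3*x)/9 + cos(3*x)/9.

An antiderivative F(x) passes only if d/dx[F] lands on f(x) exactly.
Check: d/dx[x*sin(3*x)/3 - 5*sin(3*x)/9 + cos(3*x)/9] = x*cos(3*x) - 5*cos(3*x)/3, which equals f(x).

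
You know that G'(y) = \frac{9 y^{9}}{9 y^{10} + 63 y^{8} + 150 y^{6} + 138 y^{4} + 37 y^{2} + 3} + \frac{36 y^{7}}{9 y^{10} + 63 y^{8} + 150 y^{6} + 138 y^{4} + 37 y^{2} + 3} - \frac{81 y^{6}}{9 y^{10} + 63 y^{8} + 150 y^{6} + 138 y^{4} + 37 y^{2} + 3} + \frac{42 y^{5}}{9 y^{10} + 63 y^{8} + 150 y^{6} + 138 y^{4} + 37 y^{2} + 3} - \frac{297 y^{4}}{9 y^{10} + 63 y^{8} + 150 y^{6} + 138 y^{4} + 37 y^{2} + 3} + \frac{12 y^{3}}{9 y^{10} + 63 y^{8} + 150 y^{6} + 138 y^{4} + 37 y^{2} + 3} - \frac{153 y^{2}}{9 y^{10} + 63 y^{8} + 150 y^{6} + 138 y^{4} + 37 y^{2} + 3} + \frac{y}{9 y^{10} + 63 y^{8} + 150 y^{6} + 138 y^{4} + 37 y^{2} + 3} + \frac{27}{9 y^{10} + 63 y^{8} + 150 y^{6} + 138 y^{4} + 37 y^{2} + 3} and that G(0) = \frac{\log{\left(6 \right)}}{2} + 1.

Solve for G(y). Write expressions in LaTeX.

G(y) = \frac{3 y^{4} \log{\left(y^{2} + 3 \right)} + 3 y^{4} \log{\left(2 \right)} + 6 y^{4} + 6 y^{2} \log{\left(y^{2} + 3 \right)} + 6 y^{2} \log{\left(2 \right)} + 12 y^{2} + 18 y + \log{\left(y^{2} + 3 \right)} + \log{\left(2 \right)} + 2}{6 y^{4} + 12 y^{2} + 2}

The integrand splits into summands that can be handled one at a time.
A general antiderivative is \frac{3 y}{y^{4} + 2 y^{2} + \frac{1}{3}} + \frac{\log{\left(2 y^{2} + 6 \right)}}{2} + C.
The condition gives C = \frac{\log{\left(6 \right)}}{2} + 1 - (\frac{\log{\left(6 \right)}}{2}) = 1.
So G(y) = \frac{3 y^{4} \log{\left(y^{2} + 3 \right)} + 3 y^{4} \log{\left(2 \right)} + 6 y^{4} + 6 y^{2} \log{\left(y^{2} + 3 \right)} + 6 y^{2} \log{\left(2 \right)} + 12 y^{2} + 18 y + \log{\left(y^{2} + 3 \right)} + \log{\left(2 \right)} + 2}{6 y^{4} + 12 y^{2} + 2}.
Check: d/dy[\frac{3 y^{4} \log{\left(y^{2} + 3 \right)} + 3 y^{4} \log{\left(2 \right)} + 6 y^{4} + 6 y^{2} \log{\left(y^{2} + 3 \right)} + 6 y^{2} \log{\left(2 \right)} + 12 y^{2} + 18 y + \log{\left(y^{2} + 3 \right)} + \log{\left(2 \right)} + 2}{6 y^{4} + 12 y^{2} + 2}] = \frac{9 y^{9} + 36 y^{7} - 81 y^{6} + 42 y^{5} - 297 y^{4} + 12 y^{3} - 153 y^{2} + y + 27}{9 y^{10} + 63 y^{8} + 150 y^{6} + 138 y^{4} + 37 y^{2} + 3}, which equals G'(y).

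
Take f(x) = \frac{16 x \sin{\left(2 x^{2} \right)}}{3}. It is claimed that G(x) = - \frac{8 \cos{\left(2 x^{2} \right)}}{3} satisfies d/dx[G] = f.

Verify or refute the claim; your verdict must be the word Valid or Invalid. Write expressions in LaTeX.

Invalid: d/dx[G] - f = \frac{16 x \sin{\left(2 x^{2} \right)}}{3}, which is not 0.

d/dx[G] = \frac{32 x \sin{\left(2 x^{2} \right)}}{3}
d/dx[G] - f(x) = \frac{16 x \sin{\left(2 x^{2} \right)}}{3} != 0.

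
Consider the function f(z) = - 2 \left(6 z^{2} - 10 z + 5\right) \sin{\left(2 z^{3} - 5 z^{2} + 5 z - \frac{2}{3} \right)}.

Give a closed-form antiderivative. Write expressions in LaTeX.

An antiderivative is F(z) = 2 \cos{\left(2 z^{3} - 5 z^{2} + 5 z - \frac{2}{3} \right)}.

The substitution u = 2 z^{3} - 5 z^{2} + 5 z - \frac{2}{3} works: f is exactly (dF/du)*(du/dz) for that inner function.
Check: d/dz[2 \cos{\left(2 z^{3} - 5 z^{2} + 5 z - \frac{2}{3} \right)}] = - 12 z^{2} \sin{\left(2 z^{3} - 5 z^{2} + 5 z - \frac{2}{3} \right)} + 20 z \sin{\left(2 z^{3} - 5 z^{2} + 5 z - \frac{2}{3} \right)} - 10 \sin{\left(2 z^{3} - 5 z^{2} + 5 z - \frac{2}{3} \right)}, which equals f(z).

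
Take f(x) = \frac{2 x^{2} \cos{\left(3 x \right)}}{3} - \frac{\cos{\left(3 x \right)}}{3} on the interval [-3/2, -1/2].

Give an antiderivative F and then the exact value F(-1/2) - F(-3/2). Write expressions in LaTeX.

The integrand splits into summands that can be handled one at a time.
F(x) = \frac{2 x^{2} \sin{\left(3 x \right)}}{9} + \frac{4 x \cos{\left(3 x \right)}}{27} - \frac{13 \sin{\left(3 x \right)}}{81} is an antiderivative of f.
Check: d/dx[\frac{2 x^{2} \sin{\left(3 x \right)}}{9} + \frac{4 x \cos{\left(3 x \right)}}{27} - \frac{13 \sin{\left(3 x \right)}}{81}] = \frac{2 x^{2} \cos{\left(3 x \right)}}{3} - \frac{\cos{\left(3 x \right)}}{3} = f(x).
F(-1/2) = - \frac{2 \cos{\left(\frac{3}{2} \right)}}{27} + \frac{17 \sin{\left(\frac{3}{2} \right)}}{162}; F(-3/2) = - \frac{2 \cos{\left(\frac{9}{2} \right)}}{9} - \frac{55 \sin{\left(\frac{9}{2} \right)}}{162}.
Integral = F(-1/2) - F(-3/2) = \frac{55 \sin{\left(\frac{9}{2} \right)}}{162} + \frac{2 \cos{\left(\frac{9}{2} \right)}}{9} - \frac{2 \cos{\left(\frac{3}{2} \right)}}{27} + \frac{17 \sin{\left(\frac{3}{2} \right)}}{162}.

Antiderivative: F(x) = \frac{2 x^{2} \sin{\left(3 x \right)}}{9} + \frac{4 x \cos{\left(3 x \right)}}{27} - \frac{13 \sin{\left(3 x \right)}}{81}; value = \frac{55 \sin{\left(\frac{9}{2} \right)}}{162} + \frac{2 \cos{\left(\frac{9}{2} \right)}}{9} - \frac{2 \cos{\left(\frac{3}{2} \right)}}{27} + \frac{17 \sin{\left(\frac{3}{2} \right)}}{162}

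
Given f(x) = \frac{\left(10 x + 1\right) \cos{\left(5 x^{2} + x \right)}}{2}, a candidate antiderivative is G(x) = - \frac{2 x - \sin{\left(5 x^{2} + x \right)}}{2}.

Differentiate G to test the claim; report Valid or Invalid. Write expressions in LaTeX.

d/dx[G] = 5 x \cos{\left(5 x^{2} + x \right)} + \frac{\cos{\left(5 x^{2} + x \right)}}{2} - 1
d/dx[G] - f(x) = -1 != 0.

Invalid: d/dx[G] - f = -1, which is not 0.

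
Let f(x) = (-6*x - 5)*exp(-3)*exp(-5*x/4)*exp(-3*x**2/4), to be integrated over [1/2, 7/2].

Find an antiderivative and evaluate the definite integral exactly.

f matches the chain-rule pattern g'(h)*h' with inner function h(x) = -3*x**2/4 - 5*x/4 - 3; substituting u = h(x) collapses the integral.
F(x) = 4*exp(-3)*exp(-5*x/4)*exp(-3*x**2/4) is an antiderivative of f.
Check: d/dx[4*exp(-3)*exp(-5*x/4)*exp(-3*x**2/4)] = (-6*x - 5)*exp(-3)*exp(-5*x/4)*exp(-3*x**2/4) = f(x).
F(7/2) = 4*exp(-265/16); F(1/2) = 4*exp(-61/16).
Integral = F(7/2) - F(1/2) = -4*exp(-61/16) + 4*exp(-265/16).

Antiderivative: F(x) = 4*exp(-3)*exp(-5*x/4)*exp(-3*x**2/4); value = -4*exp(-61/16) + 4*exp(-265/16)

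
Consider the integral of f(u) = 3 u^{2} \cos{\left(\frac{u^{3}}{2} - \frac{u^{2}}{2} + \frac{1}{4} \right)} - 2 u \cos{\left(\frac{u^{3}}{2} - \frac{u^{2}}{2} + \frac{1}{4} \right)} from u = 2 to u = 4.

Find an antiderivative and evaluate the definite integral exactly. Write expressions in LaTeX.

The substitution w = \frac{u^{3}}{2} - \frac{u^{2}}{2} + \frac{1}{4} works: f is exactly (dF/dw)*(dw/du) for that inner function.
F(u) = 2 \sin{\left(\frac{u^{3}}{2} - \frac{u^{2}}{2} + \frac{1}{4} \right)} is an antiderivative of f.
Check: d/du[2 \sin{\left(\frac{u^{3}}{2} - \frac{u^{2}}{2} + \frac{1}{4} \right)}] = 3 u^{2} \cos{\left(\frac{u^{3}}{2} - \frac{u^{2}}{2} + \frac{1}{4} \right)} - 2 u \cos{\left(\frac{u^{3}}{2} - \frac{u^{2}}{2} + \frac{1}{4} \right)} = f(u).
F(4) = 2 \sin{\left(\frac{97}{4} \right)}; F(2) = 2 \sin{\left(\frac{9}{4} \right)}.
Integral = F(4) - F(2) = - 2 \sin{\left(\frac{9}{4} \right)} + 2 \sin{\left(\frac{97}{4} \right)}.

Antiderivative: F(u) = 2 \sin{\left(\frac{u^{3}}{2} - \frac{u^{2}}{2} + \frac{1}{4} \right)}; value = - 2 \sin{\left(\frac{9}{4} \right)} + 2 \sin{\left(\frac{97}{4} \right)}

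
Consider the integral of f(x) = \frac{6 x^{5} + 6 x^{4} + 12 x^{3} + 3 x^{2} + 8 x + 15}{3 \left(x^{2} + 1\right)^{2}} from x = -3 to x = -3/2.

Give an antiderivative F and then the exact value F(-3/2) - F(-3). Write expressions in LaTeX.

Recognize the product-rule pattern: f = u'v + uv' with u = - \frac{3}{3 x^{2} + 3}, v = - x^{4} - 2 x^{3} - \frac{x^{2}}{3} - 5 x + 1, so integration by parts undoes it.
F(x) = \frac{3 x^{4}}{3 x^{2} + 3} + \frac{6 x^{3}}{3 x^{2} + 3} + \frac{x^{2}}{3 x^{2} + 3} + \frac{15 x}{3 x^{2} + 3} - \frac{3}{3 x^{2} + 3} is an antiderivative of f.
Check: d/dx[\frac{3 x^{4}}{3 x^{2} + 3} + \frac{6 x^{3}}{3 x^{2} + 3} + \frac{x^{2}}{3 x^{2} + 3} + \frac{15 x}{3 x^{2} + 3} - \frac{3}{3 x^{2} + 3}] = \frac{6 x^{5} + 6 x^{4} + 12 x^{3} + 3 x^{2} + 8 x + 15}{3 x^{4} + 6 x^{2} + 3}, which equals f(x).
F(-3/2) = - \frac{151}{52}; F(-3) = \frac{7}{5}.
Integral = F(-3/2) - F(-3) = - \frac{1119}{260}.

Antiderivative: F(x) = \frac{3 x^{4}}{3 x^{2} + 3} + \frac{6 x^{3}}{3 x^{2} + 3} + \frac{x^{2}}{3 x^{2} + 3} + \frac{15 x}{3 x^{2} + 3} - \frac{3}{3 x^{2} + 3}; value = - \frac{1119}{260}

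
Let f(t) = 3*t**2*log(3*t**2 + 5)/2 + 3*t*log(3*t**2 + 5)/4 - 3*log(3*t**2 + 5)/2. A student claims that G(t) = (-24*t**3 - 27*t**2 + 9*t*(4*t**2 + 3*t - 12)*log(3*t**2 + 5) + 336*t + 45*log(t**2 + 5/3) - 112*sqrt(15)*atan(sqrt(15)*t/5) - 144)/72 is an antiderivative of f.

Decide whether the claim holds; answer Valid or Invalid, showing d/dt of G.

d/dt[G] = 3*t**2*log(3*t**2 + 5)/2 + 3*t*log(3*t**2 + 5)/4 - 3*log(3*t**2 + 5)/2
This equals f(t) exactly, so the claim holds.

Valid - differentiating G returns exactly f.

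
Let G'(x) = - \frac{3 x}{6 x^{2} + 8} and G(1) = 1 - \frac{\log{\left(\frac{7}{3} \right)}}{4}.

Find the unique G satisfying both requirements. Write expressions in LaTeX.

G'(x) matches the chain-rule pattern g'(h)*h' with inner function h(x) = x^{2} + \frac{4}{3}; substituting u = h(x) collapses the integral.
A general antiderivative is - \frac{\log{\left(x^{2} + \frac{4}{3} \right)}}{4} + C.
The condition gives C = 1 - \frac{\log{\left(\frac{7}{3} \right)}}{4} - (- \frac{\log{\left(\frac{7}{3} \right)}}{4}) = 1.
So G(x) = - \frac{\log{\left(x^{2} + \frac{4}{3} \right)} - 4}{4}.
Check: d/dx[- \frac{\log{\left(x^{2} + \frac{4}{3} \right)} - 4}{4}] = - \frac{3 x}{6 x^{2} + 8} = G'(x).

G(x) = - \frac{\log{\left(x^{2} + \frac{4}{3} \right)} - 4}{4}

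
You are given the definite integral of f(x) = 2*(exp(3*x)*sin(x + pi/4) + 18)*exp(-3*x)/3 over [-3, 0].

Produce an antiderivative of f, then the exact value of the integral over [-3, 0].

Antiderivative: F(x) = -2*(exp(3*x)*cos(x + pi/4) + 6)*exp(-3*x)/3; value = -4 - sqrt(2)/3 + 2*sin(pi/4 + 3)/3 + 4*exp(9)

Any candidate F(x) must reproduce f(x) exactly when differentiated.
F(x) = -2*(exp(3*x)*cos(x + pi/4) + 6)*exp(-3*x)/3 is an antiderivative of f.
Check: d/dx[-2*(exp(3*x)*cos(x + pi/4) + 6)*exp(-3*x)/3] = (2*exp(3*x)*sin(x + pi/4) + 36)*exp(-3*x)/3, which equals f(x).
F(0) = -4 - sqrt(2)/3; F(-3) = -4*exp(9) - 2*sin(pi/4 + 3)/3.
Integral = F(0) - F(-3) = -4 - sqrt(2)/3 + 2*sin(pi/4 + 3)/3 + 4*exp(9).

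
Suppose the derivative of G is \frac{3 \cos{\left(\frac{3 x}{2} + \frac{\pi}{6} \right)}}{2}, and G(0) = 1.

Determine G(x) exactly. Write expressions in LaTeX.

Check a candidate G(x) by differentiating: d/dx[G] must match the given G'(x).
A general antiderivative is \sin{\left(\frac{3 x}{2} + \frac{\pi}{6} \right)} + C.
The condition gives C = 1 - (\frac{1}{2}) = \frac{1}{2}.
So G(x) = \frac{2 \sin{\left(\frac{3 x}{2} + \frac{\pi}{6} \right)} + 1}{2}.
Check: d/dx[\frac{2 \sin{\left(\frac{3 x}{2} + \frac{\pi}{6} \right)} + 1}{2}] = \frac{3 \cos{\left(\frac{3 x}{2} + \frac{\pi}{6} \right)}}{2} = G'(x).

G(x) = \frac{2 \sin{\left(\frac{3 x}{2} + \frac{\pi}{6} \right)} + 1}{2}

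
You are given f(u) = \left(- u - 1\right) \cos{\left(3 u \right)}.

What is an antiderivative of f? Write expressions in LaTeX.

Since d/du undoes antidifferentiation here, F'(u) = f(u) is required of F(u).
Check: d/du[- \frac{u \sin{\left(3 u \right)}}{3} - \frac{\sin{\left(3 u \right)}}{3} - \frac{\cos{\left(3 u \right)}}{9}] = - u \cos{\left(3 u \right)} - \cos{\left(3 u \right)}, which equals f(u).

An antiderivative is F(u) = - \frac{u \sin{\left(3 u \right)}}{3} - \frac{\sin{\left(3 u \right)}}{3} - \frac{\cos{\left(3 u \right)}}{9}.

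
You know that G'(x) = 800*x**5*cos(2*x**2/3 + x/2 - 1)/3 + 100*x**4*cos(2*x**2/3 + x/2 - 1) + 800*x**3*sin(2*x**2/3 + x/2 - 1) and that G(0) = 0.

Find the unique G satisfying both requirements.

G'(x) has the shape u'v + uv' for u = 200*x**4 and v = sin(2*x**2/3 + x/2 - 1) — it is the derivative of the product u*v.
A general antiderivative is 200*x**4*sin(2*x**2/3 + x/2 - 1) + C.
The condition gives C = 0 - (0) = 0.
So G(x) = 200*x**4*sin(2*x**2/3 + x/2 - 1).
Check: d/dx[200*x**4*sin(2*x**2/3 + x/2 - 1)] = 800*x**5*cos(2*x**2/3 + x/2 - 1)/3 + 100*x**4*cos(2*x**2/3 + x/2 - 1) + 800*x**3*sin(2*x**2/3 + x/2 - 1) = G'(x).

G(x) = 200*x**4*sin(2*x**2/3 + x/2 - 1)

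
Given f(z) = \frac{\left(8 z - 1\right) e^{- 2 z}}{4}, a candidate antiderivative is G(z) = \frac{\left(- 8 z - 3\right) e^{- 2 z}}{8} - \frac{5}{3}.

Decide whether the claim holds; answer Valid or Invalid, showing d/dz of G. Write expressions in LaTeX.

d/dz[G] = \frac{\left(8 z - 1\right) e^{- 2 z}}{4}
This equals f(z) exactly, so the claim holds.

Valid. The derivative of G reproduces f.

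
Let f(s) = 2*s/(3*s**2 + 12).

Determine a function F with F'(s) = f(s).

The substitution u = s**2/2 + 2 works: f is exactly (dF/du)*(du/ds) for that inner function.
Check: d/ds[log(s**2/2 + 2)/3] = 2*s/(3*s**2 + 12) = f(s).

An antiderivative is F(s) = log(s**2/2 + 2)/3.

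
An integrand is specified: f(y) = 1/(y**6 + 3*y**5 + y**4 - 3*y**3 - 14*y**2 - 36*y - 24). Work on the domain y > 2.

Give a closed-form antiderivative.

An antiderivative is F(y) = log(y - 2)/336 - log(y + 1)/12 + 51*log(y + 2)/784 + 3*log(y**2 + 3)/392 + sqrt(3)*atan(sqrt(3)*y/3)/588 - 1/(28*y + 56).

The denominator factors as (y - 2)*(y + 1)*(y + 2)**2*(y**2 + 3); partial fractions split f into directly integrable pieces: (3*y + 1)/(196*(y**2 + 3)) + 51/(784*(y + 2)) + 1/(28*(y + 2)**2) - 1/(12*(y + 1)) + 1/(336*(y - 2)).
Check: d/dy[log(y - 2)/336 - log(y + 1)/12 + 51*log(y + 2)/784 + 3*log(y**2 + 3)/392 + sqrt(3)*atan(sqrt(3)*y/3)/588 - 1/(28*y + 56)] = 1/(y**6 + 3*y**5 + y**4 - 3*y**3 - 14*y**2 - 36*y - 24) = f(y).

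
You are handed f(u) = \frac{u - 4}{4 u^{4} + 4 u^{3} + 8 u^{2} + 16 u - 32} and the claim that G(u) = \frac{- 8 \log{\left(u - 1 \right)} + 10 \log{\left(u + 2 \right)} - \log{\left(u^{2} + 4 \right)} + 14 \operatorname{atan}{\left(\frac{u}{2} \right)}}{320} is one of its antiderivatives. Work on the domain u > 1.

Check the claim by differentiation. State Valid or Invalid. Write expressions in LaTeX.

Invalid: d/du[G] - f = \frac{4 - u}{8 u^{4} + 8 u^{3} + 16 u^{2} + 32 u - 64}, which is not 0.

d/du[G] = \frac{u - 4}{8 u^{4} + 8 u^{3} + 16 u^{2} + 32 u - 64}
d/du[G] - f(u) = \frac{4 - u}{8 u^{4} + 8 u^{3} + 16 u^{2} + 32 u - 64} != 0.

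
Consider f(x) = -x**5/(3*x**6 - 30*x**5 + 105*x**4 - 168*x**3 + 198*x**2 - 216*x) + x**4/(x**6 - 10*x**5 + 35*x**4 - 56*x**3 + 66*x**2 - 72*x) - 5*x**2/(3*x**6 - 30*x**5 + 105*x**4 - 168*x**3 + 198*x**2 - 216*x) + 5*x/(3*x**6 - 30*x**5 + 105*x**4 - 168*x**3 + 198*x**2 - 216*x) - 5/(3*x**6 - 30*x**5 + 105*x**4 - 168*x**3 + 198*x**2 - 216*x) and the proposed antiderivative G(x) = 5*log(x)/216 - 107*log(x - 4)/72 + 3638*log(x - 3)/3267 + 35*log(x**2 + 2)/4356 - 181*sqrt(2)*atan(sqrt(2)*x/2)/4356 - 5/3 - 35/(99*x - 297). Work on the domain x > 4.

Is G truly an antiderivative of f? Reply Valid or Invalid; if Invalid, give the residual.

d/dx[G] = (-x**5 + 3*x**4 - 5*x**2 + 5*x - 5)/(3*x**6 - 30*x**5 + 105*x**4 - 168*x**3 + 198*x**2 - 216*x)
This equals f(x) exactly, so the claim holds.

Valid: G'(x) = f(x).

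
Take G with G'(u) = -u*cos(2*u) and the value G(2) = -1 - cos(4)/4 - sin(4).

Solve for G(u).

Any candidate G(u) must reproduce the stated G'(u) exactly.
A general antiderivative is -u*sin(2*u)/2 - cos(2*u)/4 + C.
The condition gives C = -1 - cos(4)/4 - sin(4) - (-cos(4)/4 - sin(4)) = -1.
So G(u) = -(2*u*sin(2*u) + cos(2*u) + 4)/4.
Check: d/du[-(2*u*sin(2*u) + cos(2*u) + 4)/4] = -u*cos(2*u) = G'(u).

G(u) = -(2*u*sin(2*u) + cos(2*u) + 4)/4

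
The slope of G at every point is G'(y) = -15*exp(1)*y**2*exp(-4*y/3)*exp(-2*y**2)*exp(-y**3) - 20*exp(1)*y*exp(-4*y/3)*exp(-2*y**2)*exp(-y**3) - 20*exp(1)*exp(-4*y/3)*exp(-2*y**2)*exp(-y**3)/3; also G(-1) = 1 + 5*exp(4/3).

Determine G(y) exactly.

G(y) = 1 + 5*exp(1)*exp(-4*y/3)*exp(-2*y**2)*exp(-y**3)

The substitution u = -y**3 - 2*y**2 - 4*y/3 + 1 works: G'(y) is exactly (dG/du)*(du/dy) for that inner function.
A general antiderivative is 5*exp(-y**3 - 2*y**2 - 4*y/3 + 1) + C.
The condition gives C = 1 + 5*exp(4/3) - (5*exp(4/3)) = 1.
So G(y) = 1 + 5*exp(1)*exp(-4*y/3)*exp(-2*y**2)*exp(-y**3).
Check: d/dy[1 + 5*exp(1)*exp(-4*y/3)*exp(-2*y**2)*exp(-y**3)] = (-45*exp(1)*y**2 - 60*exp(1)*y - 20*exp(1))*exp(-4*y/3)*exp(-2*y**2)*exp(-y**3)/3, which equals G'(y).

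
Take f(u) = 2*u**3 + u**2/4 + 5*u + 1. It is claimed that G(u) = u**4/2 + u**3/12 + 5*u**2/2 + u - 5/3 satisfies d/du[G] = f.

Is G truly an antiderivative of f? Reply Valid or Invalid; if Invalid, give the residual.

d/du[G] = 2*u**3 + u**2/4 + 5*u + 1
This equals f(u) exactly, so the claim holds.

Valid - differentiating G returns exactly f.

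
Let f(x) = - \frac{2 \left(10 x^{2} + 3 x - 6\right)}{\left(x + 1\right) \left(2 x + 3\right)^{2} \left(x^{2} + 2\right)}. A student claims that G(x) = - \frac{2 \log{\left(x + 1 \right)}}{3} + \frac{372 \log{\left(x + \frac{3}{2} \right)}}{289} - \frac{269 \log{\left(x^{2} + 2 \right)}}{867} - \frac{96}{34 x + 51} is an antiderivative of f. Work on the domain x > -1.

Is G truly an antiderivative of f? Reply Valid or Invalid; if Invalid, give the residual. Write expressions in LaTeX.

Invalid: d/dx[G] - f = \frac{1352}{867 x^{2} + 1734}, which is not 0.

d/dx[G] = \frac{5408 x^{3} + 4292 x^{2} + 23190 x + 22572}{3468 x^{5} + 13872 x^{4} + 25143 x^{3} + 35547 x^{2} + 36414 x + 15606}
d/dx[G] - f(x) = \frac{1352}{867 x^{2} + 1734} != 0.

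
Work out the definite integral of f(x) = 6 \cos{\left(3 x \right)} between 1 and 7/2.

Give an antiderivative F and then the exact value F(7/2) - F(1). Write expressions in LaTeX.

Antiderivative: F(x) = 2 \sin{\left(3 x \right)}; value = 2 \sin{\left(\frac{21}{2} \right)} - 2 \sin{\left(3 \right)}

A first test for any F(x): its x-derivative must equal f(x) identically.
F(x) = 2 \sin{\left(3 x \right)} is an antiderivative of f.
Check: d/dx[2 \sin{\left(3 x \right)}] = 6 \cos{\left(3 x \right)} = f(x).
F(7/2) = 2 \sin{\left(\frac{21}{2} \right)}; F(1) = 2 \sin{\left(3 \right)}.
Integral = F(7/2) - F(1) = 2 \sin{\left(\frac{21}{2} \right)} - 2 \sin{\left(3 \right)}.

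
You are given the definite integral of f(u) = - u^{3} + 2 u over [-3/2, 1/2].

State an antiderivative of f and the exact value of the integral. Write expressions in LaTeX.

Antiderivative: F(u) = - \frac{\left(u^{2} - 2\right)^{2}}{4}; value = - \frac{3}{4}

f matches the chain-rule pattern g'(h)*h' with inner function h(u) = \frac{u^{2}}{2} - 1; substituting w = h(u) collapses the integral.
F(u) = - \frac{\left(u^{2} - 2\right)^{2}}{4} is an antiderivative of f.
Check: d/du[- \frac{\left(u^{2} - 2\right)^{2}}{4}] = - u^{3} + 2 u = f(u).
F(1/2) = - \frac{49}{64}; F(-3/2) = - \frac{1}{64}.
Integral = F(1/2) - F(-3/2) = - \frac{3}{4}.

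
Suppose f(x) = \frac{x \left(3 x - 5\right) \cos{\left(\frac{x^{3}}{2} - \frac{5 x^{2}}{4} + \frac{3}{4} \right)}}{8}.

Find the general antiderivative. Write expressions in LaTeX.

The substitution u = \frac{x^{3}}{2} - \frac{5 x^{2}}{4} + \frac{3}{4} works: f is exactly (dF/du)*(du/dx) for that inner function.
Check: d/dx[\frac{\sin{\left(\frac{x^{3}}{2} - \frac{5 x^{2}}{4} + \frac{3}{4} \right)}}{4}] = \frac{3 x^{2} \cos{\left(\frac{x^{3}}{2} - \frac{5 x^{2}}{4} + \frac{3}{4} \right)}}{8} - \frac{5 x \cos{\left(\frac{x^{3}}{2} - \frac{5 x^{2}}{4} + \frac{3}{4} \right)}}{8}, which equals f(x).

F(x) = \frac{\sin{\left(\frac{x^{3}}{2} - \frac{5 x^{2}}{4} + \frac{3}{4} \right)}}{4} + C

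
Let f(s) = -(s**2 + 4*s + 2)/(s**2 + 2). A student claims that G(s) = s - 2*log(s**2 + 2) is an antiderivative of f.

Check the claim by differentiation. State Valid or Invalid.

d/ds[G] = (s**2 - 4*s + 2)/(s**2 + 2)
d/ds[G] - f(s) = 2 != 0.

Invalid: d/ds[G] - f = 2, which is not 0.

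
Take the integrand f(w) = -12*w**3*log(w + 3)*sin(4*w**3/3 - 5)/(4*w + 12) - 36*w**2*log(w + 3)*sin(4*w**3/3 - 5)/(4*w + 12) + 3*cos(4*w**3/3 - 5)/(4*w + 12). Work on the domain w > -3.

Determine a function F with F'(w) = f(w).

An antiderivative is F(w) = 3*log(w + 3)*cos(4*w**3/3 - 5)/4.

f has the shape u'v + uv' for u = 3*cos(4*w**3/3 - 5)/4 and v = log(w + 3) — it is the derivative of the product u*v.
Check: d/dw[3*log(w + 3)*cos(4*w**3/3 - 5)/4] = (-12*w**3*log(w + 3)*sin(4*w**3/3 - 5) - 36*w**2*log(w + 3)*sin(4*w**3/3 - 5) + 3*cos(4*w**3/3 - 5))/(4*w + 12), which equals f(w).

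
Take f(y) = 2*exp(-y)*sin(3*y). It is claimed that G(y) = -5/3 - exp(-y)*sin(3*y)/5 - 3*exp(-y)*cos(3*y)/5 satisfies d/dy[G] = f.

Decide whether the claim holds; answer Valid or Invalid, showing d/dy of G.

d/dy[G] = 2*exp(-y)*sin(3*y)
This equals f(y) exactly, so the claim holds.

Valid - the claim checks out under differentiation.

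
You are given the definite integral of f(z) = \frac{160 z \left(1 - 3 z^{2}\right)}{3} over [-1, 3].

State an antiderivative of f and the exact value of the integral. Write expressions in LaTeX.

Antiderivative: F(z) = - \frac{40 \left(1 - 3 z^{2}\right)^{2}}{9}; value = - \frac{8960}{3}

The substitution u = \frac{4}{3} - 4 z^{2} works: f is exactly (dF/du)*(du/dz) for that inner function.
F(z) = - \frac{40 \left(1 - 3 z^{2}\right)^{2}}{9} is an antiderivative of f.
Check: d/dz[- \frac{40 \left(1 - 3 z^{2}\right)^{2}}{9}] = - 160 z^{3} + \frac{160 z}{3}, which equals f(z).
F(3) = - \frac{27040}{9}; F(-1) = - \frac{160}{9}.
Integral = F(3) - F(-1) = - \frac{8960}{3}.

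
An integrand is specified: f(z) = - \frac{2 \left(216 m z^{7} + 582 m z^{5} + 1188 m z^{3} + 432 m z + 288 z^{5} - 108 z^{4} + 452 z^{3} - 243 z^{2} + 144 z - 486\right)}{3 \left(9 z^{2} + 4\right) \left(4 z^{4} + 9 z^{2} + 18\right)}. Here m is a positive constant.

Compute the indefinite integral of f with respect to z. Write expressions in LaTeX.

F(z) = - \frac{6 m z^{2} + 4 \log{\left(\frac{2 z^{4}}{3} + \frac{3 z^{2}}{2} + 3 \right)} - 9 \operatorname{atan}{\left(\frac{3 z}{2} \right)}}{3} + C

A candidate is checked by its d/dz: the result must match f(z).
Check: d/dz[- \frac{6 m z^{2} + 4 \log{\left(\frac{2 z^{4}}{3} + \frac{3 z^{2}}{2} + 3 \right)} - 9 \operatorname{atan}{\left(\frac{3 z}{2} \right)}}{3}] = \frac{- 432 m z^{7} - 1164 m z^{5} - 2376 m z^{3} - 864 m z - 576 z^{5} + 216 z^{4} - 904 z^{3} + 486 z^{2} - 288 z + 972}{108 z^{6} + 291 z^{4} + 594 z^{2} + 216}, which equals f(z).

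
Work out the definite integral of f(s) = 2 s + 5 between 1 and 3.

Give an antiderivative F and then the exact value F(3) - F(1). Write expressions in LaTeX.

Recover f(s) by differentiating a candidate F(s); any mismatch rules it out.
F(s) = s^{2} + 5 s is an antiderivative of f.
Check: d/ds[s^{2} + 5 s] = 2 s + 5 = f(s).
F(3) = 24; F(1) = 6.
Integral = F(3) - F(1) = 18.

Antiderivative: F(s) = s^{2} + 5 s; value = 18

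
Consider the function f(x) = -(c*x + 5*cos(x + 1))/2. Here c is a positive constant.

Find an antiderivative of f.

An antiderivative is F(x) = -c*x**2/4 - 5*sin(x + 1)/2.

Since d/dx undoes antidifferentiation here, F'(x) = f(x) is required of F(x).
Check: d/dx[-c*x**2/4 - 5*sin(x + 1)/2] = -c*x/2 - 5*cos(x + 1)/2, which equals f(x).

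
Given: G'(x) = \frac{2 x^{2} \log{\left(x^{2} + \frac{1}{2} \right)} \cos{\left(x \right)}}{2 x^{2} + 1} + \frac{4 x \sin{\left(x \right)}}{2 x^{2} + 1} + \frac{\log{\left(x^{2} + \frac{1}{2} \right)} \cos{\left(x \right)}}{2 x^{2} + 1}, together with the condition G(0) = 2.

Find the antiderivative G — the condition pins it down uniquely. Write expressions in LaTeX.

G'(x) has the shape u'v + uv' for u = \log{\left(x^{2} + \frac{1}{2} \right)} and v = \sin{\left(x \right)} — it is the derivative of the product u*v.
A general antiderivative is \log{\left(x^{2} + \frac{1}{2} \right)} \sin{\left(x \right)} + C.
The condition gives C = 2 - (0) = 2.
So G(x) = \log{\left(x^{2} + \frac{1}{2} \right)} \sin{\left(x \right)} + 2.
Check: d/dx[\log{\left(x^{2} + \frac{1}{2} \right)} \sin{\left(x \right)} + 2] = \frac{2 x^{2} \log{\left(x^{2} + \frac{1}{2} \right)} \cos{\left(x \right)} + 4 x \sin{\left(x \right)} + \log{\left(x^{2} + \frac{1}{2} \right)} \cos{\left(x \right)}}{2 x^{2} + 1}, which equals G'(x).

G(x) = \log{\left(x^{2} + \frac{1}{2} \right)} \sin{\left(x \right)} + 2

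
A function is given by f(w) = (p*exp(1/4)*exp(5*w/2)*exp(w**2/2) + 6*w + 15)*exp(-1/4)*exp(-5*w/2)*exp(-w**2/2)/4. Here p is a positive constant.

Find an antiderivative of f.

A candidate is checked by its d/dw: the result must match f(w).
Check: d/dw[(p*w*exp(1/4)*exp(5*w/2)*exp(w**2/2) - 6)*exp(-1/4)*exp(-5*w/2)*exp(-w**2/2)/4] = (p*exp(1/4)*exp(5*w/2)*exp(w**2/2) + 6*w + 15)*exp(-1/4)*exp(-5*w/2)*exp(-w**2/2)/4 = f(w).

An antiderivative is F(w) = (p*w*exp(1/4)*exp(5*w/2)*exp(w**2/2) - 6)*exp(-1/4)*exp(-5*w/2)*exp(-w**2/2)/4.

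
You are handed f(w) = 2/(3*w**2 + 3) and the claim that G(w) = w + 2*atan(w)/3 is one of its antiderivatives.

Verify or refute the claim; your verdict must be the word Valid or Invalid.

d/dw[G] = (3*w**2 + 5)/(3*w**2 + 3)
d/dw[G] - f(w) = 1 != 0.

Invalid: d/dw[G] - f = 1, which is not 0.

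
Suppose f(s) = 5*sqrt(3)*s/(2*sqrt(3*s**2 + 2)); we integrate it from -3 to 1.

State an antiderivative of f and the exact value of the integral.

The substitution u = s**2 + 2/3 works: f is exactly (dF/du)*(du/ds) for that inner function.
F(s) = 5*sqrt(3)*sqrt(3*s**2 + 2)/6 is an antiderivative of f.
Check: d/ds[5*sqrt(3)*sqrt(3*s**2 + 2)/6] = 5*sqrt(3)*s/(2*sqrt(3*s**2 + 2)) = f(s).
F(1) = 5*sqrt(15)/6; F(-3) = 5*sqrt(87)/6.
Integral = F(1) - F(-3) = -5*sqrt(87)/6 + 5*sqrt(15)/6.

Antiderivative: F(s) = 5*sqrt(3)*sqrt(3*s**2 + 2)/6; value = -5*sqrt(87)/6 + 5*sqrt(15)/6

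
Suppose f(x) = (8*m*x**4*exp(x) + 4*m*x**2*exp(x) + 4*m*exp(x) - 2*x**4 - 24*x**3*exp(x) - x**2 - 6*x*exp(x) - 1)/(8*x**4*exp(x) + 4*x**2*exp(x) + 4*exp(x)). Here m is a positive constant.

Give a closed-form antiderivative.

An antiderivative is F(x) = (4*m*x*exp(x) - 3*exp(x)*log(x**4 + x**2/2 + 1/2) + 1)*exp(-x)/4.

Any candidate F(x) must reproduce f(x) exactly when differentiated.
Check: d/dx[(4*m*x*exp(x) - 3*exp(x)*log(x**4 + x**2/2 + 1/2) + 1)*exp(-x)/4] = (8*m*x**4*exp(x) + 4*m*x**2*exp(x) + 4*m*exp(x) - 2*x**4 - 24*x**3*exp(x) - x**2 - 6*x*exp(x) - 1)/(8*x**4*exp(x) + 4*x**2*exp(x) + 4*exp(x)) = f(x).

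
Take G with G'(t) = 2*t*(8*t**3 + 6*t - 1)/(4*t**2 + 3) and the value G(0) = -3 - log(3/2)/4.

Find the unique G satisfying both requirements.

A first test for any G(t): its t-derivative must equal the given G'(t).
A general antiderivative is 4*t**3/3 - log(2*t**2 + 3/2)/4 - 2 + C.
The condition gives C = -3 - log(3/2)/4 - (-2 - log(3/2)/4) = -1.
So G(t) = (16*t**3 - 3*log(2*t**2 + 3/2) - 36)/12.
Check: d/dt[(16*t**3 - 3*log(2*t**2 + 3/2) - 36)/12] = (16*t**4 + 12*t**2 - 2*t)/(4*t**2 + 3), which equals G'(t).

G(t) = (16*t**3 - 3*log(2*t**2 + 3/2) - 36)/12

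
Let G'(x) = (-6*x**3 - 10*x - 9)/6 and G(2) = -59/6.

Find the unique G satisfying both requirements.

A first test for any G(x): its x-derivative must equal the given G'(x).
A general antiderivative is -x**4/4 - 5*x**2/6 - 3*x/2 + C.
The condition gives C = -59/6 - (-31/3) = 1/2.
So G(x) = (-3*x**4 - 10*x**2 - 18*x + 6)/12.
Check: d/dx[(-3*x**4 - 10*x**2 - 18*x + 6)/12] = -x**3 - 5*x/3 - 3/2, which equals G'(x).

G(x) = (-3*x**4 - 10*x**2 - 18*x + 6)/12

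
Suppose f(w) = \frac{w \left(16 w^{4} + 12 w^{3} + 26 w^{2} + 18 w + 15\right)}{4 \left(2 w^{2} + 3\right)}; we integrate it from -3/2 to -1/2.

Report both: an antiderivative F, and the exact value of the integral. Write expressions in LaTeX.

Antiderivative: F(w) = \frac{w^{4}}{2} + \frac{w^{3}}{2} + \frac{w^{2}}{8} + \frac{3 \log{\left(4 w^{2} + 6 \right)}}{4}; value = - \frac{3 \log{\left(15 \right)}}{4} - \frac{9}{8} + \frac{3 \log{\left(7 \right)}}{4}

Check any antiderivative F(w) by computing F'(w) and comparing it with f(w).
F(w) = \frac{w^{4}}{2} + \frac{w^{3}}{2} + \frac{w^{2}}{8} + \frac{3 \log{\left(4 w^{2} + 6 \right)}}{4} is an antiderivative of f.
Check: d/dw[\frac{w^{4}}{2} + \frac{w^{3}}{2} + \frac{w^{2}}{8} + \frac{3 \log{\left(4 w^{2} + 6 \right)}}{4}] = \frac{16 w^{5} + 12 w^{4} + 26 w^{3} + 18 w^{2} + 15 w}{8 w^{2} + 12}, which equals f(w).
F(-1/2) = \frac{3 \log{\left(7 \right)}}{4}; F(-3/2) = \frac{9}{8} + \frac{3 \log{\left(15 \right)}}{4}.
Integral = F(-1/2) - F(-3/2) = - \frac{3 \log{\left(15 \right)}}{4} - \frac{9}{8} + \frac{3 \log{\left(7 \right)}}{4}.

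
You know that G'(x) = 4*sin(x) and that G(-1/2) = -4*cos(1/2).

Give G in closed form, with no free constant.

G(x) = -4*cos(x)

Any candidate G(x) must reproduce the stated G'(x) exactly.
A general antiderivative is -4*cos(x) + C.
The condition gives C = -4*cos(1/2) - (-4*cos(1/2)) = 0.
So G(x) = -4*cos(x).
Check: d/dx[-4*cos(x)] = 4*sin(x) = G'(x).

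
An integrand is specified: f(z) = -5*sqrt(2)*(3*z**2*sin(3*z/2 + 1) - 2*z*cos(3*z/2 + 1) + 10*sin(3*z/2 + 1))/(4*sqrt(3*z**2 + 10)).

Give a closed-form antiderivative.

An antiderivative is F(z) = 5*sqrt(3*z**2/2 + 5)*cos(3*z/2 + 1)/3.

Recognize the product-rule pattern: f = u'v + uv' with u = 5*sqrt(3*z**2/2 + 5)/3, v = cos(3*z/2 + 1), so integration by parts undoes it.
Check: d/dz[5*sqrt(3*z**2/2 + 5)*cos(3*z/2 + 1)/3] = sqrt(2)*(-15*z**2*sin(3*z/2 + 1) + 10*z*cos(3*z/2 + 1) - 50*sin(3*z/2 + 1))/(4*sqrt(3*z**2 + 10)), which equals f(z).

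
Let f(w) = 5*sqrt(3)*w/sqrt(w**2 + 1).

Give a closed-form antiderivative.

The substitution u = 3*w**2 + 3 works: f is exactly (dF/du)*(du/dw) for that inner function.
Check: d/dw[5*sqrt(3)*sqrt(w**2 + 1)] = 5*sqrt(3)*w/sqrt(w**2 + 1) = f(w).

An antiderivative is F(w) = 5*sqrt(3)*sqrt(w**2 + 1).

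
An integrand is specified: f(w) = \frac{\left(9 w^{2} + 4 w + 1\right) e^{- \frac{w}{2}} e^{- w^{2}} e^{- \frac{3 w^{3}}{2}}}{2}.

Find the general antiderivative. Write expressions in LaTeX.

The substitution u = - \frac{3 w^{3}}{2} - w^{2} - \frac{w}{2} works: f is exactly (dF/du)*(du/dw) for that inner function.
Check: d/dw[- e^{- \frac{w}{2}} e^{- w^{2}} e^{- \frac{3 w^{3}}{2}}] = \frac{\left(9 w^{2} + 4 w + 1\right) e^{- \frac{w}{2}} e^{- w^{2}} e^{- \frac{3 w^{3}}{2}}}{2} = f(w).

F(w) = - e^{- \frac{w}{2}} e^{- w^{2}} e^{- \frac{3 w^{3}}{2}} + C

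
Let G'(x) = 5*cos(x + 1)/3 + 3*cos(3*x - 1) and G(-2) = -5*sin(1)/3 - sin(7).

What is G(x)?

The integrand splits into summands that can be handled one at a time.
A general antiderivative is 5*sin(x + 1)/3 + sin(3*x - 1) + C.
The condition gives C = -5*sin(1)/3 - sin(7) - (-5*sin(1)/3 - sin(7)) = 0.
So G(x) = 5*sin(x + 1)/3 + sin(3*x - 1).
Check: d/dx[5*sin(x + 1)/3 + sin(3*x - 1)] = 5*cos(x + 1)/3 + 3*cos(3*x - 1) = G'(x).

G(x) = 5*sin(x + 1)/3 + sin(3*x - 1)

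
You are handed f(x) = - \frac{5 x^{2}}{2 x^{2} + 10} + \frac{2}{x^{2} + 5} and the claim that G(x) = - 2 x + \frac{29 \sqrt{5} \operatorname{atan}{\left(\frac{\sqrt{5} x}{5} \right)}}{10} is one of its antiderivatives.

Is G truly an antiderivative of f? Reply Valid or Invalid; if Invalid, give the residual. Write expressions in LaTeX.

d/dx[G] = \frac{9 - 4 x^{2}}{2 x^{2} + 10}
d/dx[G] - f(x) = \frac{1}{2} != 0.

Invalid: d/dx[G] - f = \frac{1}{2}, which is not 0.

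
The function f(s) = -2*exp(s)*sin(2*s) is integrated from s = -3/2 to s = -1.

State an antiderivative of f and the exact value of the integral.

Antiderivative: F(s) = -2*exp(s)*sin(2*s)/5 + 4*exp(s)*cos(2*s)/5; value = 4*exp(-1)*cos(2)/5 - 2*exp(-3/2)*sin(3)/5 + 2*exp(-1)*sin(2)/5 - 4*exp(-3/2)*cos(3)/5

For F(s) to be correct the identity F'(s) - f(s) = 0 must hold.
F(s) = -2*exp(s)*sin(2*s)/5 + 4*exp(s)*cos(2*s)/5 is an antiderivative of f.
Check: d/ds[-2*exp(s)*sin(2*s)/5 + 4*exp(s)*cos(2*s)/5] = -2*exp(s)*sin(2*s) = f(s).
F(-1) = 4*exp(-1)*cos(2)/5 + 2*exp(-1)*sin(2)/5; F(-3/2) = 4*exp(-3/2)*cos(3)/5 + 2*exp(-3/2)*sin(3)/5.
Integral = F(-1) - F(-3/2) = 4*exp(-1)*cos(2)/5 - 2*exp(-3/2)*sin(3)/5 + 2*exp(-1)*sin(2)/5 - 4*exp(-3/2)*cos(3)/5.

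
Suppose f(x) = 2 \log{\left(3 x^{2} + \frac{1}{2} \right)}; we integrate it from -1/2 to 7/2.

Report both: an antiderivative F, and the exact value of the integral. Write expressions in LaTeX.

A first test for any F(x): its x-derivative must equal f(x) identically.
F(x) = 2 x \log{\left(3 x^{2} + \frac{1}{2} \right)} - 4 x + \frac{2 \sqrt{6} \operatorname{atan}{\left(\sqrt{6} x \right)}}{3} is an antiderivative of f.
Check: d/dx[2 x \log{\left(3 x^{2} + \frac{1}{2} \right)} - 4 x + \frac{2 \sqrt{6} \operatorname{atan}{\left(\sqrt{6} x \right)}}{3}] = 2 \log{\left(3 x^{2} + \frac{1}{2} \right)} = f(x).
F(7/2) = -14 + \frac{2 \sqrt{6} \operatorname{atan}{\left(\frac{7 \sqrt{6}}{2} \right)}}{3} + 7 \log{\left(\frac{149}{4} \right)}; F(-1/2) = - \frac{2 \sqrt{6} \operatorname{atan}{\left(\frac{\sqrt{6}}{2} \right)}}{3} - \log{\left(\frac{5}{4} \right)} + 2.
Integral = F(7/2) - F(-1/2) = -16 + \log{\left(\frac{5}{4} \right)} + \frac{2 \sqrt{6} \operatorname{atan}{\left(\frac{\sqrt{6}}{2} \right)}}{3} + \frac{2 \sqrt{6} \operatorname{atan}{\left(\frac{7 \sqrt{6}}{2} \right)}}{3} + 7 \log{\left(\frac{149}{4} \right)}.

Antiderivative: F(x) = 2 x \log{\left(3 x^{2} + \frac{1}{2} \right)} - 4 x + \frac{2 \sqrt{6} \operatorname{atan}{\left(\sqrt{6} x \right)}}{3}; value = -16 + \log{\left(\frac{5}{4} \right)} + \frac{2 \sqrt{6} \operatorname{atan}{\left(\frac{\sqrt{6}}{2} \right)}}{3} + \frac{2 \sqrt{6} \operatorname{atan}{\left(\frac{7 \sqrt{6}}{2} \right)}}{3} + 7 \log{\left(\frac{149}{4} \right)}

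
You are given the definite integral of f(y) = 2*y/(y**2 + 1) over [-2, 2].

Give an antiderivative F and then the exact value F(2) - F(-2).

f matches the chain-rule pattern g'(h)*h' with inner function h(y) = y**2 + 1; substituting u = h(y) collapses the integral.
F(y) = log(y**2 + 1) is an antiderivative of f.
Check: d/dy[log(y**2 + 1)] = 2*y/(y**2 + 1) = f(y).
F(2) = log(5); F(-2) = log(5).
Integral = F(2) - F(-2) = 0.

Antiderivative: F(y) = log(y**2 + 1); value = 0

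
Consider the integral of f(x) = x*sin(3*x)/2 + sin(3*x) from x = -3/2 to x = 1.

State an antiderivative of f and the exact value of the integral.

The integrand splits into summands that can be handled one at a time.
F(x) = -x*cos(3*x)/6 + sin(3*x)/18 - cos(3*x)/3 is an antiderivative of f.
Check: d/dx[-x*cos(3*x)/6 + sin(3*x)/18 - cos(3*x)/3] = x*sin(3*x)/2 + sin(3*x) = f(x).
F(1) = sin(3)/18 - cos(3)/2; F(-3/2) = -cos(9/2)/12 - sin(9/2)/18.
Integral = F(1) - F(-3/2) = sin(9/2)/18 + cos(9/2)/12 + sin(3)/18 - cos(3)/2.

Antiderivative: F(x) = -x*cos(3*x)/6 + sin(3*x)/18 - cos(3*x)/3; value = sin(9/2)/18 + cos(9/2)/12 + sin(3)/18 - cos(3)/2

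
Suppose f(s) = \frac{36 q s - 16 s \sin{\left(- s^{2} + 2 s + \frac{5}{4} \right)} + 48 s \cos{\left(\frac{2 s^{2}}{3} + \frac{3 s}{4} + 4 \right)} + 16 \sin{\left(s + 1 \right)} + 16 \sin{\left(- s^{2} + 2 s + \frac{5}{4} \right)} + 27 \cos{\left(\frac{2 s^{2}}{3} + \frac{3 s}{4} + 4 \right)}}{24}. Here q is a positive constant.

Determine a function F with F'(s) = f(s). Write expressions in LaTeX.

Recover f(s) by differentiating a candidate F(s); any mismatch rules it out.
Check: d/ds[\frac{9 q s^{2} + 18 \sin{\left(\frac{2 s^{2}}{3} + \frac{3 s}{4} + 4 \right)} - 8 \cos{\left(s + 1 \right)} - 4 \cos{\left(- s^{2} + 2 s + \frac{5}{4} \right)}}{12}] = \frac{3 q s}{2} - \frac{2 s \sin{\left(- s^{2} + 2 s + \frac{5}{4} \right)}}{3} + 2 s \cos{\left(\frac{2 s^{2}}{3} + \frac{3 s}{4} + 4 \right)} + \frac{2 \sin{\left(s + 1 \right)}}{3} + \frac{2 \sin{\left(- s^{2} + 2 s + \frac{5}{4} \right)}}{3} + \frac{9 \cos{\left(\frac{2 s^{2}}{3} + \frac{3 s}{4} + 4 \right)}}{8}, which equals f(s).

An antiderivative is F(s) = \frac{9 q s^{2} + 18 \sin{\left(\frac{2 s^{2}}{3} + \frac{3 s}{4} + 4 \right)} - 8 \cos{\left(s + 1 \right)} - 4 \cos{\left(- s^{2} + 2 s + \frac{5}{4} \right)}}{12}.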